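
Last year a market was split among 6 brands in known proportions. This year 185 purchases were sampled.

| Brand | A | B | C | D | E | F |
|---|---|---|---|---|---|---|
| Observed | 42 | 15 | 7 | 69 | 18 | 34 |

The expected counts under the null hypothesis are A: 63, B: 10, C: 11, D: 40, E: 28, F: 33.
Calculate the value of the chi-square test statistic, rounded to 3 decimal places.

A: (42 − 63)²/63 = 441/63 = 7.0000
B: (15 − 10)²/10 = 25/10 = 2.5000
C: (7 − 11)²/11 = 16/11 = 1.4545
D: (69 − 40)²/40 = 841/40 = 21.0250
E: (18 − 28)²/28 = 100/28 = 3.5714
F: (34 − 33)²/33 = 1/33 = 0.0303
Sum = 35.581

35.581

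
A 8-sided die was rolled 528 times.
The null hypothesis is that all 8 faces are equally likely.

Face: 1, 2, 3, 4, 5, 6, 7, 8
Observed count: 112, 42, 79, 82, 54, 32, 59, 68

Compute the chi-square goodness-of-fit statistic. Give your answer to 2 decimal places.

67.73

Expected count for each of the 8 categories: 528/8 = 66.
cat         O        E   (O−E)²/E
1         112       66     32.061
2          42       66      8.727
3          79       66      2.561
4          82       66      3.879
5          54       66      2.182
6          32       66     17.515
7          59       66      0.742
8          68       66      0.061
Sum = 67.73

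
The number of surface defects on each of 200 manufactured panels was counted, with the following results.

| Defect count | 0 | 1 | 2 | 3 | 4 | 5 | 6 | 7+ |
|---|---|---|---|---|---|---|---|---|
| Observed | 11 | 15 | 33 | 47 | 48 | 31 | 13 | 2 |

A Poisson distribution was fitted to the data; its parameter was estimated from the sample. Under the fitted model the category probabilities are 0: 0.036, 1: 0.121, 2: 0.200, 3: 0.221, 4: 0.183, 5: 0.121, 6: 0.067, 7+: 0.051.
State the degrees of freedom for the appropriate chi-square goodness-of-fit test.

There are k = 8 categories and 1 parameter estimated from the data, so df = 8 − 1 − 1 = 6.

6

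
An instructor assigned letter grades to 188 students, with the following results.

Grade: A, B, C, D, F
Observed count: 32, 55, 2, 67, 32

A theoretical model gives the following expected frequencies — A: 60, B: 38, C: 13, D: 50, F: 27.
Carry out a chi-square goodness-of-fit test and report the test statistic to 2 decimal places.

36.69

χ² = (32−60)²/60 + (55−38)²/38 + (2−13)²/13 + (67−50)²/50 + (32−27)²/27
   = 13.067 + 7.605 + 9.308 + 5.780 + 0.926
Sum = 36.69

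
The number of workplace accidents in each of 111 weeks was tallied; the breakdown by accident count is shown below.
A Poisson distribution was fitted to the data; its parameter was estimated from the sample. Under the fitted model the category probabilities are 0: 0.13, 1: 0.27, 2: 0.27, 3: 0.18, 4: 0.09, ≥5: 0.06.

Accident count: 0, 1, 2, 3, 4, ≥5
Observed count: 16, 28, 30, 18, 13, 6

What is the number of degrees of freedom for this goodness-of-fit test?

4

There are k = 6 categories and 1 parameter estimated from the data, so df = 6 − 1 − 1 = 4.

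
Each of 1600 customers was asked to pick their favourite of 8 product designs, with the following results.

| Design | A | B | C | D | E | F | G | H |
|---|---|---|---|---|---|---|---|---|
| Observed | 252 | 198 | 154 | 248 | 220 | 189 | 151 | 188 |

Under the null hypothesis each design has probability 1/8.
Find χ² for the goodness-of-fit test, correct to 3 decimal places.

50.970

Under H₀ each category has probability 1/8, so each expected count is 1600/8 = 200.
χ² = (252−200)²/200 + (198−200)²/200 + (154−200)²/200 + (248−200)²/200 + (220−200)²/200 + (189−200)²/200 + (151−200)²/200 + (188−200)²/200
   = 13.5200 + 0.0200 + 10.5800 + 11.5200 + 2.0000 + 0.6050 + 12.0050 + 0.7200
Sum = 50.970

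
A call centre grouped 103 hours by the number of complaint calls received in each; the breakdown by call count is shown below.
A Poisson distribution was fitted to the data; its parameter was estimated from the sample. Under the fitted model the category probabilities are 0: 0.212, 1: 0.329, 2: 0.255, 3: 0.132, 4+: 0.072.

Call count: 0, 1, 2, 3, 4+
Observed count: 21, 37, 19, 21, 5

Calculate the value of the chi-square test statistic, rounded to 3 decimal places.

7.147

Expected counts E_i = n·p_i: 103×0.212 = 21.836, 103×0.329 = 33.887, 103×0.255 = 26.265, 103×0.132 = 13.596, 103×0.072 = 7.416.
0: (21 − 21.836)²/21.836 = 0.698896/21.836 = 0.0320
1: (37 − 33.887)²/33.887 = 9.690769/33.887 = 0.2860
2: (19 − 26.265)²/26.265 = 52.780225/26.265 = 2.0095
3: (21 − 13.596)²/13.596 = 54.819216/13.596 = 4.0320
4+: (5 − 7.416)²/7.416 = 5.837056/7.416 = 0.7871
Sum = 7.147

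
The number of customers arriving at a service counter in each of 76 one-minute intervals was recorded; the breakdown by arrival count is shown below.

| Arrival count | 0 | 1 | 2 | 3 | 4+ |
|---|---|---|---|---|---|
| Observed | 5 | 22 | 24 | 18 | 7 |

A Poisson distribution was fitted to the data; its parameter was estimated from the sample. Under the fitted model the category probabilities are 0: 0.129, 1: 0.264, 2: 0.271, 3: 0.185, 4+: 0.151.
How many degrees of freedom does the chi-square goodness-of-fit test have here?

There are k = 5 categories and 1 parameter estimated from the data, so df = 5 − 1 − 1 = 3.

3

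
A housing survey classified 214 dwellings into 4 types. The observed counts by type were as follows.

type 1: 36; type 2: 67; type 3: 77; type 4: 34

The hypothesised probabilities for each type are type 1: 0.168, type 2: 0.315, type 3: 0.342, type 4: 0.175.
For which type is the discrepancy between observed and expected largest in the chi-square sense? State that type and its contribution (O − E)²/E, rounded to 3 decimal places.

Expected counts E_i = n·p_i: 214×0.168 = 35.952, 214×0.315 = 67.41, 214×0.342 = 73.188, 214×0.175 = 37.45.
cat         O        E   (O−E)²/E
type 1     36   35.952     0.0001
type 2     67    67.41     0.0025
type 3     77   73.188     0.1985
type 4     34    37.45     0.3178
The largest term is for type 4: 0.318.

type 4, 0.318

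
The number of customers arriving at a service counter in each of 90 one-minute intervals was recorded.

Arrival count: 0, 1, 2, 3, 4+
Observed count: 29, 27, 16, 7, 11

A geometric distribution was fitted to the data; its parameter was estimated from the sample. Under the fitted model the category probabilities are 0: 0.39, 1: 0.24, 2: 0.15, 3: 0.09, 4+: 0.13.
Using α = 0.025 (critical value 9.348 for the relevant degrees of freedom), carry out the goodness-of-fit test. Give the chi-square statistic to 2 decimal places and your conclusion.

3.06; do not reject

Expected counts E_i = n·p_i: 90×0.39 = 35.1, 90×0.24 = 21.6, 90×0.15 = 13.5, 90×0.09 = 8.1, 90×0.13 = 11.7.
0: (29 − 35.1)²/35.1 = 37.21/35.1 = 1.060
1: (27 − 21.6)²/21.6 = 29.16/21.6 = 1.350
2: (16 − 13.5)²/13.5 = 6.25/13.5 = 0.463
3: (7 − 8.1)²/8.1 = 1.21/8.1 = 0.149
4+: (11 − 11.7)²/11.7 = 0.49/11.7 = 0.042
Sum = 3.06
df = 3. Since 3.06 < 9.348, we do not reject H₀.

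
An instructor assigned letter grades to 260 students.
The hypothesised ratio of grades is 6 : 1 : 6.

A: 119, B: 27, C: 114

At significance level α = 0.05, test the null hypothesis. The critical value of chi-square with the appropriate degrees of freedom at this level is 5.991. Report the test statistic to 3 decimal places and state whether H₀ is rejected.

Ratio total = 13. Expected counts: 260×6/13 = 120, 260×1/13 = 20, 260×6/13 = 120.
cat         O        E   (O−E)²/E
A         119      120     0.0083
B          27       20     2.4500
C         114      120     0.3000
Sum = 2.758
df = 2. Since 2.758 < 5.991, we do not reject H₀.

2.758; do not reject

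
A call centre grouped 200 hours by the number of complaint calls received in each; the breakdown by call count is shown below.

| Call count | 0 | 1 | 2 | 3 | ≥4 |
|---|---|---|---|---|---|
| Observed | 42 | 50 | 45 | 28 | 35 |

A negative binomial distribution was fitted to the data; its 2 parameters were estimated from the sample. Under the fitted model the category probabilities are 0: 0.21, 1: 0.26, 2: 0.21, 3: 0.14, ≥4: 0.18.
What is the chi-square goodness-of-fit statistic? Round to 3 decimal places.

Expected counts E_i = n·p_i: 200×0.21 = 42, 200×0.26 = 52, 200×0.21 = 42, 200×0.14 = 28, 200×0.18 = 36.
cat         O        E   (O−E)²/E
0          42       42     0.0000
1          50       52     0.0769
2          45       42     0.2143
3          28       28     0.0000
≥4         35       36     0.0278
Sum = 0.319

0.319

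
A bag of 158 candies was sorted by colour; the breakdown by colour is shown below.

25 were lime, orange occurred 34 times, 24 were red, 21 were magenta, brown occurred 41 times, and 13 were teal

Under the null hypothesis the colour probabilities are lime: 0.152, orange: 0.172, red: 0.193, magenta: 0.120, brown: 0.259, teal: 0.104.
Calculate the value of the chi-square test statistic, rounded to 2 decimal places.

Expected counts E_i = n·p_i: 158×0.152 = 24.016, 158×0.172 = 27.176, 158×0.193 = 30.494, 158×0.120 = 18.96, 158×0.259 = 40.922, 158×0.104 = 16.432.
χ² = (25−24.016)²/24.016 + (34−27.176)²/27.176 + (24−30.494)²/30.494 + (21−18.96)²/18.96 + (41−40.922)²/40.922 + (13−16.432)²/16.432
   = 0.040 + 1.714 + 1.383 + 0.219 + 0.000 + 0.717
Sum = 4.07

4.07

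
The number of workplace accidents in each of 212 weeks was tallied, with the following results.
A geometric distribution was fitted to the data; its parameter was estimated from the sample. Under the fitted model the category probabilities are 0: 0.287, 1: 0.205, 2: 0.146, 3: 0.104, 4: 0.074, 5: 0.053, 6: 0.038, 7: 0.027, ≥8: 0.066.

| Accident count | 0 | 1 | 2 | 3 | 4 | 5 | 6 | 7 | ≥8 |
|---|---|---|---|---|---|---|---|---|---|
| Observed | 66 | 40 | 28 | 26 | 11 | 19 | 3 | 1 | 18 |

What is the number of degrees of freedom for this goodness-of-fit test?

There are k = 9 categories and 1 parameter estimated from the data, so df = 9 − 1 − 1 = 7.

7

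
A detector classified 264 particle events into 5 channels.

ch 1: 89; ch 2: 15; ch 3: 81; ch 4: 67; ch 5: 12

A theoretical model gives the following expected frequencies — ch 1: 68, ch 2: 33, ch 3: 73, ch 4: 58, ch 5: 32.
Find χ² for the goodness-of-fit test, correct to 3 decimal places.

ch 1: (89 − 68)²/68 = 441/68 = 6.4853
ch 2: (15 − 33)²/33 = 324/33 = 9.8182
ch 3: (81 − 73)²/73 = 64/73 = 0.8767
ch 4: (67 − 58)²/58 = 81/58 = 1.3966
ch 5: (12 − 32)²/32 = 400/32 = 12.5000
Sum = 31.077

31.077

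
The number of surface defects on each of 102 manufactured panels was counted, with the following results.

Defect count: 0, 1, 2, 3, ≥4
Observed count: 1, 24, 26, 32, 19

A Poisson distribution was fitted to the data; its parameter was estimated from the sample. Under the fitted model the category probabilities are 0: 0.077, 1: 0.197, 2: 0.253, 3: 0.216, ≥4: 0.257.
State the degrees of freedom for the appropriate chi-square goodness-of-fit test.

There are k = 5 categories and 1 parameter estimated from the data, so df = 5 − 1 − 1 = 3.

3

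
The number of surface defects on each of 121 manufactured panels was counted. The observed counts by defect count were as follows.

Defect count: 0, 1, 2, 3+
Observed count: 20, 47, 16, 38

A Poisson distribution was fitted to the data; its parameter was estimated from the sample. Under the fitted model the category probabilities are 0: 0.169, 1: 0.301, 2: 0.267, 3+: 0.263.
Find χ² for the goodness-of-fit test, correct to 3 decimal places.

12.513

Expected counts E_i = n·p_i: 121×0.169 = 20.449, 121×0.301 = 36.421, 121×0.267 = 32.307, 121×0.263 = 31.823.
0: (20 − 20.449)²/20.449 = 0.201601/20.449 = 0.0099
1: (47 − 36.421)²/36.421 = 111.915241/36.421 = 3.0728
2: (16 − 32.307)²/32.307 = 265.918249/32.307 = 8.2310
3+: (38 − 31.823)²/31.823 = 38.155329/31.823 = 1.1990
Sum = 12.513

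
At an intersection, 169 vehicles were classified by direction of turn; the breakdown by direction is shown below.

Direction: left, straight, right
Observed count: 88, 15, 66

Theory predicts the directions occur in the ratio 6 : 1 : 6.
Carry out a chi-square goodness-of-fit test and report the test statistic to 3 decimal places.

3.436

Ratio total = 13. Expected counts: 169×6/13 = 78, 169×1/13 = 13, 169×6/13 = 78.
χ² = (88−78)²/78 + (15−13)²/13 + (66−78)²/78
   = 1.2821 + 0.3077 + 1.8462
Sum = 3.436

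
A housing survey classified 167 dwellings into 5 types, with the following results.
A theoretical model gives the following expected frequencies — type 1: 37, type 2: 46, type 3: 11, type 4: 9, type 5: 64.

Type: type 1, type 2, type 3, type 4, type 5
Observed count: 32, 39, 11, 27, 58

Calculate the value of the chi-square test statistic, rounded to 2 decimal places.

cat         O        E   (O−E)²/E
type 1     32       37      0.676
type 2     39       46      1.065
type 3     11       11      0.000
type 4     27        9     36.000
type 5     58       64      0.563
Sum = 38.30

38.30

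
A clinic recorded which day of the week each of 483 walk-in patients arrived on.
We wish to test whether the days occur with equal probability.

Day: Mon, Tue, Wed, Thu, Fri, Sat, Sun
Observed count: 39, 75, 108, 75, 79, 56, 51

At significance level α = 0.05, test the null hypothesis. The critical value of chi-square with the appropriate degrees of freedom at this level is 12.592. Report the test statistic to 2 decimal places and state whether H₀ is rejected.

44.72; reject

Expected count for each of the 7 categories: 483/7 = 69.
χ² = (39−69)²/69 + (75−69)²/69 + (108−69)²/69 + (75−69)²/69 + (79−69)²/69 + (56−69)²/69 + (51−69)²/69
   = 13.043 + 0.522 + 22.043 + 0.522 + 1.449 + 2.449 + 4.696
Sum = 44.72
df = 6. Since 44.72 > 12.592, we reject H₀.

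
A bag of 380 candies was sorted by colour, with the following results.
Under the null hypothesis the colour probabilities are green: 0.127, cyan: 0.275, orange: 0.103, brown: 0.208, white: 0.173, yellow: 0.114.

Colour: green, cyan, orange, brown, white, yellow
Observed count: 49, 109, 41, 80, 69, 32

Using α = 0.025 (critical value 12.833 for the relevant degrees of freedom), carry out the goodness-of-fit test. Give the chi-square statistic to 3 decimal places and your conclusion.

3.425; do not reject

Expected counts E_i = n·p_i: 380×0.127 = 48.26, 380×0.275 = 104.5, 380×0.103 = 39.14, 380×0.208 = 79.04, 380×0.173 = 65.74, 380×0.114 = 43.32.
χ² = (49−48.26)²/48.26 + (109−104.5)²/104.5 + (41−39.14)²/39.14 + (80−79.04)²/79.04 + (69−65.74)²/65.74 + (32−43.32)²/43.32
   = 0.0113 + 0.1938 + 0.0884 + 0.0117 + 0.1617 + 2.9580
Sum = 3.425
df = 5. Since 3.425 < 12.833, we do not reject H₀.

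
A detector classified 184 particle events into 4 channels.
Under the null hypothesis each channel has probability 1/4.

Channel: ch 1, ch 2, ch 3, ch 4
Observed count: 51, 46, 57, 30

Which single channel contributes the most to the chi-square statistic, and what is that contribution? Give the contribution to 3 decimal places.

ch 4, 5.565

Expected count for each of the 4 categories: 184/4 = 46.
cat         O        E   (O−E)²/E
ch 1       51       46     0.5435
ch 2       46       46     0.0000
ch 3       57       46     2.6304
ch 4       30       46     5.5652
The largest term is for ch 4: 5.565.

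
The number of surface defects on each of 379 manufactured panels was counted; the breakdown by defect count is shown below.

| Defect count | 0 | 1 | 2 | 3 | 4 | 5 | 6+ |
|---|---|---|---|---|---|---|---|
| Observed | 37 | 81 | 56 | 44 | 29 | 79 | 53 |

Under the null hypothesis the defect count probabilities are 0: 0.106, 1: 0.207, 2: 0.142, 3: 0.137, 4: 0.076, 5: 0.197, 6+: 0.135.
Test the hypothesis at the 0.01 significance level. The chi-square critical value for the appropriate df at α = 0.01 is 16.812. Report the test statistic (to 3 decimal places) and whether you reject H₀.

Expected counts E_i = n·p_i: 379×0.106 = 40.174, 379×0.207 = 78.453, 379×0.142 = 53.818, 379×0.137 = 51.923, 379×0.076 = 28.804, 379×0.197 = 74.663, 379×0.135 = 51.165.
cat         O        E   (O−E)²/E
0          37   40.174     0.2508
1          81   78.453     0.0827
2          56   53.818     0.0885
3          44   51.923     1.2090
4          29   28.804     0.0013
5          79   74.663     0.2519
6+         53   51.165     0.0658
Sum = 1.950
df = 6. Since 1.950 < 16.812, we do not reject H₀.

1.950; do not reject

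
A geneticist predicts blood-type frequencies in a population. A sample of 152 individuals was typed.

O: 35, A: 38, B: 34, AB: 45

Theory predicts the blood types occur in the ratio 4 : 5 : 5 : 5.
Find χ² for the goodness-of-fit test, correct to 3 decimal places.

Ratio total = 19. Expected counts: 152×4/19 = 32, 152×5/19 = 40, 152×5/19 = 40, 152×5/19 = 40.
χ² = (35−32)²/32 + (38−40)²/40 + (34−40)²/40 + (45−40)²/40
   = 0.2813 + 0.1000 + 0.9000 + 0.6250
Sum = 1.906

1.906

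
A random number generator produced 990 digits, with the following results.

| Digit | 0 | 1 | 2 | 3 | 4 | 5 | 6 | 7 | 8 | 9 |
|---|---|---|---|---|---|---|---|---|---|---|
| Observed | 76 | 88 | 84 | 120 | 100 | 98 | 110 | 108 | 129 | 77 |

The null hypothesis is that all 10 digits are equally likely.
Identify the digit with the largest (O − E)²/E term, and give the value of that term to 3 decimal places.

Under H₀ each category has probability 1/10, so each expected count is 990/10 = 99.
χ² = (76−99)²/99 + (88−99)²/99 + (84−99)²/99 + (120−99)²/99 + (100−99)²/99 + (98−99)²/99 + (110−99)²/99 + (108−99)²/99 + (129−99)²/99 + (77−99)²/99
   = 5.3434 + 1.2222 + 2.2727 + 4.4545 + 0.0101 + 0.0101 + 1.2222 + 0.8182 + 9.0909 + 4.8889
The largest term is for 8: 9.091.

8, 9.091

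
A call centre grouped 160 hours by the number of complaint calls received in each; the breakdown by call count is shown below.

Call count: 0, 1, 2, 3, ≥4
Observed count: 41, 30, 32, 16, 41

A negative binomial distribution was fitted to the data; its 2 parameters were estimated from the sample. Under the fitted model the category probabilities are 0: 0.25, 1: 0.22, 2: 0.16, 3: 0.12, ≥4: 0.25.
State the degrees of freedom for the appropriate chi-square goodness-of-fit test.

There are k = 5 categories and 2 parameters estimated from the data, so df = 5 − 1 − 2 = 2.

2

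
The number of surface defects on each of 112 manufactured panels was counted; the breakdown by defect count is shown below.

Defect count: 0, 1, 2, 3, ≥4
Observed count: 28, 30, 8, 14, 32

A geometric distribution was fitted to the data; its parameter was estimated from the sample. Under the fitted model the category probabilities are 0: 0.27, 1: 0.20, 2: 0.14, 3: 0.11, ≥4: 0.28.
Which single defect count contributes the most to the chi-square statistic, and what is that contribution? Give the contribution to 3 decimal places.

Expected counts E_i = n·p_i: 112×0.27 = 30.24, 112×0.20 = 22.4, 112×0.14 = 15.68, 112×0.11 = 12.32, 112×0.28 = 31.36.
0: (28 − 30.24)²/30.24 = 5.0176/30.24 = 0.1659
1: (30 − 22.4)²/22.4 = 57.76/22.4 = 2.5786
2: (8 − 15.68)²/15.68 = 58.9824/15.68 = 3.7616
3: (14 − 12.32)²/12.32 = 2.8224/12.32 = 0.2291
≥4: (32 − 31.36)²/31.36 = 0.4096/31.36 = 0.0131
The largest term is for 2: 3.762.

2, 3.762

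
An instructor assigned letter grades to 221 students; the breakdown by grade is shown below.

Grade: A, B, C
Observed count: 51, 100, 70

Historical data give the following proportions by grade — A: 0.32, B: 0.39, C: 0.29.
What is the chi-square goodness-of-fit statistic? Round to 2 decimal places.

Expected counts E_i = n·p_i: 221×0.32 = 70.72, 221×0.39 = 86.19, 221×0.29 = 64.09.
A: (51 − 70.72)²/70.72 = 388.8784/70.72 = 5.499
B: (100 − 86.19)²/86.19 = 190.7161/86.19 = 2.213
C: (70 − 64.09)²/64.09 = 34.9281/64.09 = 0.545
Sum = 8.26

8.26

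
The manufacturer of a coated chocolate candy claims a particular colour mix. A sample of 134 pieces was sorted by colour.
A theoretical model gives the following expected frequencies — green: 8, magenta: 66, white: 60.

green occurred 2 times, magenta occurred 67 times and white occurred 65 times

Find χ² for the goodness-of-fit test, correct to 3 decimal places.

cat          O        E   (O−E)²/E
green        2        8     4.5000
magenta     67       66     0.0152
white       65       60     0.4167
Sum = 4.932

4.932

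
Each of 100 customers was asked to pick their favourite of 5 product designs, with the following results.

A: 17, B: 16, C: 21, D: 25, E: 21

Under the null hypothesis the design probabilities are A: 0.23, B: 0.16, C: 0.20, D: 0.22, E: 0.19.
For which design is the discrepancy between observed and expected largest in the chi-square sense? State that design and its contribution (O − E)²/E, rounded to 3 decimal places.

Expected counts E_i = n·p_i: 100×0.23 = 23, 100×0.16 = 16, 100×0.20 = 20, 100×0.22 = 22, 100×0.19 = 19.
χ² = (17−23)²/23 + (16−16)²/16 + (21−20)²/20 + (25−22)²/22 + (21−19)²/19
   = 1.5652 + 0.0000 + 0.0500 + 0.4091 + 0.2105
The largest term is for A: 1.565.

A, 1.565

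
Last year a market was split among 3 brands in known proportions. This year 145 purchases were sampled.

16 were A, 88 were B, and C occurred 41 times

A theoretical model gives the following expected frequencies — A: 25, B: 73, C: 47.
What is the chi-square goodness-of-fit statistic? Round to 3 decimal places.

7.088

χ² = (16−25)²/25 + (88−73)²/73 + (41−47)²/47
   = 3.2400 + 3.0822 + 0.7660
Sum = 7.088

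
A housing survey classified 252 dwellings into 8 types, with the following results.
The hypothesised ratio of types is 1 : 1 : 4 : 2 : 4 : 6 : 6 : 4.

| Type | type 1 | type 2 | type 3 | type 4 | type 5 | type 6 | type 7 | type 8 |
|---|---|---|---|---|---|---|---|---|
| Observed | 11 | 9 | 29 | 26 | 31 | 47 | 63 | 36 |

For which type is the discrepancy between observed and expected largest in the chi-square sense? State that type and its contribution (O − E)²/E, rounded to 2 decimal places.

type 4, 3.56

Ratio total = 28. Expected counts: 252×1/28 = 9, 252×1/28 = 9, 252×4/28 = 36, 252×2/28 = 18, 252×4/28 = 36, 252×6/28 = 54, 252×6/28 = 54, 252×4/28 = 36.
χ² = (11−9)²/9 + (9−9)²/9 + (29−36)²/36 + (26−18)²/18 + (31−36)²/36 + (47−54)²/54 + (63−54)²/54 + (36−36)²/36
   = 0.444 + 0.000 + 1.361 + 3.556 + 0.694 + 0.907 + 1.500 + 0.000
The largest term is for type 4: 3.56.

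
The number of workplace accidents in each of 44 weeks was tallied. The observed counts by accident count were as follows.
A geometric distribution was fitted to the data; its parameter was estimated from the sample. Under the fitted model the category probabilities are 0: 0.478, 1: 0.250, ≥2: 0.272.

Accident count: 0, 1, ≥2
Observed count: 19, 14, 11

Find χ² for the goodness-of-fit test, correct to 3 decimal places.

1.093

Expected counts E_i = n·p_i: 44×0.478 = 21.032, 44×0.250 = 11, 44×0.272 = 11.968.
cat         O        E   (O−E)²/E
0          19   21.032     0.1963
1          14       11     0.8182
≥2         11   11.968     0.0783
Sum = 1.093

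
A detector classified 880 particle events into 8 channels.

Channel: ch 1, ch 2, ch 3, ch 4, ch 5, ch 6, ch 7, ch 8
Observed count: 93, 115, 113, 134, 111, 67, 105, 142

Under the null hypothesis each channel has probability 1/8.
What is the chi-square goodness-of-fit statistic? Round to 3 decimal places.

34.527

Expected count for each of the 8 categories: 880/8 = 110.
χ² = (93−110)²/110 + (115−110)²/110 + (113−110)²/110 + (134−110)²/110 + (111−110)²/110 + (67−110)²/110 + (105−110)²/110 + (142−110)²/110
   = 2.6273 + 0.2273 + 0.0818 + 5.2364 + 0.0091 + 16.8091 + 0.2273 + 9.3091
Sum = 34.527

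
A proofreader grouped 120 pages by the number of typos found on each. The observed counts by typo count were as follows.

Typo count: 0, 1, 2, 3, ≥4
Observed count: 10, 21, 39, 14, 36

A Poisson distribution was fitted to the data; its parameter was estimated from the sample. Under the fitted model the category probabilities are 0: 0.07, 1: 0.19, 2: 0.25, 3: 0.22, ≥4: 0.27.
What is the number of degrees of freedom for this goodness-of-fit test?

There are k = 5 categories and 1 parameter estimated from the data, so df = 5 − 1 − 1 = 3.

3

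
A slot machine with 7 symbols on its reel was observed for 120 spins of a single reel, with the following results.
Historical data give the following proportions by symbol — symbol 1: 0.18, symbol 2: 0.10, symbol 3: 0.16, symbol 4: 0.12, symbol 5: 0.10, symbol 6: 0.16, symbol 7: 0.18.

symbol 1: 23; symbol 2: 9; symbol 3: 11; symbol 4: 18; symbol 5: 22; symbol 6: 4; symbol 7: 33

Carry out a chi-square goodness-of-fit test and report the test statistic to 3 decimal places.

Expected counts E_i = n·p_i: 120×0.18 = 21.6, 120×0.10 = 12, 120×0.16 = 19.2, 120×0.12 = 14.4, 120×0.10 = 12, 120×0.16 = 19.2, 120×0.18 = 21.6.
symbol 1: (23 − 21.6)²/21.6 = 1.96/21.6 = 0.0907
symbol 2: (9 − 12)²/12 = 9/12 = 0.7500
symbol 3: (11 − 19.2)²/19.2 = 67.24/19.2 = 3.5021
symbol 4: (18 − 14.4)²/14.4 = 12.96/14.4 = 0.9000
symbol 5: (22 − 12)²/12 = 100/12 = 8.3333
symbol 6: (4 − 19.2)²/19.2 = 231.04/19.2 = 12.0333
symbol 7: (33 − 21.6)²/21.6 = 129.96/21.6 = 6.0167
Sum = 31.626

31.626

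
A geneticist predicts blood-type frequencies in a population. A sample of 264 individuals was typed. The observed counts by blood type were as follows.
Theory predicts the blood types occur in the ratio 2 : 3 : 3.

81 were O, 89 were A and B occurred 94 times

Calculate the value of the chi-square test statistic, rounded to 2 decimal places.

Ratio total = 8. Expected counts: 264×2/8 = 66, 264×3/8 = 99, 264×3/8 = 99.
O: (81 − 66)²/66 = 225/66 = 3.409
A: (89 − 99)²/99 = 100/99 = 1.010
B: (94 − 99)²/99 = 25/99 = 0.253
Sum = 4.67

4.67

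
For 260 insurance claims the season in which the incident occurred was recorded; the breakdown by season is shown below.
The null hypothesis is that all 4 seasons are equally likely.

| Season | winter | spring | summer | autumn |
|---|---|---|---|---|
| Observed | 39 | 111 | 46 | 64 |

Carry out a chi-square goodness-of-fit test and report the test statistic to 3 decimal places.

48.523

Under H₀ each category has probability 1/4, so each expected count is 260/4 = 65.
cat         O        E   (O−E)²/E
winter     39       65    10.4000
spring    111       65    32.5538
summer     46       65     5.5538
autumn     64       65     0.0154
Sum = 48.523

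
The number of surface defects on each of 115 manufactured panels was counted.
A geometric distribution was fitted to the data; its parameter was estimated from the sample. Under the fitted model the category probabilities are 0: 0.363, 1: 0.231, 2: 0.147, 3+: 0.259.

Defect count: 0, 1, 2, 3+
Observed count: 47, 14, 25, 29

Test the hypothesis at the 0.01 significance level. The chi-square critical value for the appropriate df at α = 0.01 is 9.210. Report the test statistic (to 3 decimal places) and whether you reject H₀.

10.502; reject

Expected counts E_i = n·p_i: 115×0.363 = 41.745, 115×0.231 = 26.565, 115×0.147 = 16.905, 115×0.259 = 29.785.
χ² = (47−41.745)²/41.745 + (14−26.565)²/26.565 + (25−16.905)²/16.905 + (29−29.785)²/29.785
   = 0.6615 + 5.9431 + 3.8763 + 0.0207
Sum = 10.502
df = 2. Since 10.502 > 9.210, we reject H₀.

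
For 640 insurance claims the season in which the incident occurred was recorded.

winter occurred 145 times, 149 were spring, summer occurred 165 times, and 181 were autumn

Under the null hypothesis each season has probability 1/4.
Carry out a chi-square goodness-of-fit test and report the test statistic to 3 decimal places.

5.075

Expected count for each of the 4 categories: 640/4 = 160.
winter: (145 − 160)²/160 = 225/160 = 1.4063
spring: (149 − 160)²/160 = 121/160 = 0.7563
summer: (165 − 160)²/160 = 25/160 = 0.1563
autumn: (181 − 160)²/160 = 441/160 = 2.7563
Sum = 5.075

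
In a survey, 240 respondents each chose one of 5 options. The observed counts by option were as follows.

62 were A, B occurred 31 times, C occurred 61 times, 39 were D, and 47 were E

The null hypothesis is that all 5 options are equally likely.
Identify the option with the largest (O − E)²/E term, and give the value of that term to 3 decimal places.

Expected count for each of the 5 categories: 240/5 = 48.
cat         O        E   (O−E)²/E
A          62       48     4.0833
B          31       48     6.0208
C          61       48     3.5208
D          39       48     1.6875
E          47       48     0.0208
The largest term is for B: 6.021.

B, 6.021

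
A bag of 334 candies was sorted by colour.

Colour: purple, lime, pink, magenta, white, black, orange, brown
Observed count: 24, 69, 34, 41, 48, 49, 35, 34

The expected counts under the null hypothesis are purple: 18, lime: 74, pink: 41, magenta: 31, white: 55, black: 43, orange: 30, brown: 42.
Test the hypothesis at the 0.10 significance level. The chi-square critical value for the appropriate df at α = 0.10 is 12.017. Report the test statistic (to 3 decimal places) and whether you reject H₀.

cat          O        E   (O−E)²/E
purple      24       18     2.0000
lime        69       74     0.3378
pink        34       41     1.1951
magenta     41       31     3.2258
white       48       55     0.8909
black       49       43     0.8372
orange      35       30     0.8333
brown       34       42     1.5238
Sum = 10.844
df = 7. Since 10.844 < 12.017, we do not reject H₀.

10.844; do not reject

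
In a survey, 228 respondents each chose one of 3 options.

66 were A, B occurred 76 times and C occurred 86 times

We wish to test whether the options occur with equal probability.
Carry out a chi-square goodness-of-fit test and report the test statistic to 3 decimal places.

2.632

Under H₀ each category has probability 1/3, so each expected count is 228/3 = 76.
cat         O        E   (O−E)²/E
A          66       76     1.3158
B          76       76     0.0000
C          86       76     1.3158
Sum = 2.632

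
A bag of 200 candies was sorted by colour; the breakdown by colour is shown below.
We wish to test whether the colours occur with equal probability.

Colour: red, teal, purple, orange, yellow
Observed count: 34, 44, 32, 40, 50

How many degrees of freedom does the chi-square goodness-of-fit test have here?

4

There are k = 5 categories and no parameters were estimated from the data, so df = 5 − 1 = 4.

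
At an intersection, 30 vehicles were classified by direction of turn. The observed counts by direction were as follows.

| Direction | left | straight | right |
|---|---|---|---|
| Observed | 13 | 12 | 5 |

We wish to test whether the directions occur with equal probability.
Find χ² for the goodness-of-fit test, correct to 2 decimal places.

Under H₀ each category has probability 1/3, so each expected count is 30/3 = 10.
left: (13 − 10)²/10 = 9/10 = 0.900
straight: (12 − 10)²/10 = 4/10 = 0.400
right: (5 − 10)²/10 = 25/10 = 2.500
Sum = 3.80

3.80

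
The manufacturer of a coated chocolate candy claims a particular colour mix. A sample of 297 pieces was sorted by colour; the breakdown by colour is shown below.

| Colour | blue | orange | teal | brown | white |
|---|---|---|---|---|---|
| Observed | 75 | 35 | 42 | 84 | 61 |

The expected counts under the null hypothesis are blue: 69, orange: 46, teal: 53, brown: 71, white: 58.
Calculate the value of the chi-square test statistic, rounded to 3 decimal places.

7.971

cat         O        E   (O−E)²/E
blue       75       69     0.5217
orange     35       46     2.6304
teal       42       53     2.2830
brown      84       71     2.3803
white      61       58     0.1552
Sum = 7.971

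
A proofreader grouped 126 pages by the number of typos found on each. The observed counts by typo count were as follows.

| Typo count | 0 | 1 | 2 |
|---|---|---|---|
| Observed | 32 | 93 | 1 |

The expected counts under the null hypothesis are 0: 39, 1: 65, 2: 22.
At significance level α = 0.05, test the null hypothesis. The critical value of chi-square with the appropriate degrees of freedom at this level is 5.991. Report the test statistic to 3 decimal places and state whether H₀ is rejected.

33.363; reject

χ² = (32−39)²/39 + (93−65)²/65 + (1−22)²/22
   = 1.2564 + 12.0615 + 20.0455
Sum = 33.363
df = 2. Since 33.363 > 5.991, we reject H₀.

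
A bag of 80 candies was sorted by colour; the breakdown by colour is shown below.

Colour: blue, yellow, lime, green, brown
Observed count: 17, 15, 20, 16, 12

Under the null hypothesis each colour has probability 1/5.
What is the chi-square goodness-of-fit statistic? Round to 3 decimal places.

Under H₀ each category has probability 1/5, so each expected count is 80/5 = 16.
cat         O        E   (O−E)²/E
blue       17       16     0.0625
yellow     15       16     0.0625
lime       20       16     1.0000
green      16       16     0.0000
brown      12       16     1.0000
Sum = 2.125

2.125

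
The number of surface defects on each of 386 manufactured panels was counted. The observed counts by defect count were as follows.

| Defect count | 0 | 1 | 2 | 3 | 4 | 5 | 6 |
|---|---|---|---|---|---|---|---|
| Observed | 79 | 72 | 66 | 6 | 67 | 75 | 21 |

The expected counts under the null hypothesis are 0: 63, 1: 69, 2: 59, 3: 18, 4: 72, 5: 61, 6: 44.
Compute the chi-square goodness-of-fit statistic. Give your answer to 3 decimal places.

28.607

χ² = (79−63)²/63 + (72−69)²/69 + (66−59)²/59 + (6−18)²/18 + (67−72)²/72 + (75−61)²/61 + (21−44)²/44
   = 4.0635 + 0.1304 + 0.8305 + 8.0000 + 0.3472 + 3.2131 + 12.0227
Sum = 28.607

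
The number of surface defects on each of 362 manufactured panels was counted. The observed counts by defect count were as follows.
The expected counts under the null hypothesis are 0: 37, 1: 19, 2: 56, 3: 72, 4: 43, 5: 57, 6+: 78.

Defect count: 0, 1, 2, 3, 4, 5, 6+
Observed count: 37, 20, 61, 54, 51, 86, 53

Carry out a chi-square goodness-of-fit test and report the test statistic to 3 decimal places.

cat         O        E   (O−E)²/E
0          37       37     0.0000
1          20       19     0.0526
2          61       56     0.4464
3          54       72     4.5000
4          51       43     1.4884
5          86       57    14.7544
6+         53       78     8.0128
Sum = 29.255

29.255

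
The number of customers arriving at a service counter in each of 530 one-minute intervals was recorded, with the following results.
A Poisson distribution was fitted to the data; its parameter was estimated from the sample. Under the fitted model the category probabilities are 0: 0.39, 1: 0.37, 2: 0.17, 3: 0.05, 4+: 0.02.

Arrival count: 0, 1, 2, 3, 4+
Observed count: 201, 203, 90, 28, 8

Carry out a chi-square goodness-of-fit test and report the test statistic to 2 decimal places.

Expected counts E_i = n·p_i: 530×0.39 = 206.7, 530×0.37 = 196.1, 530×0.17 = 90.1, 530×0.05 = 26.5, 530×0.02 = 10.6.
χ² = (201−206.7)²/206.7 + (203−196.1)²/196.1 + (90−90.1)²/90.1 + (28−26.5)²/26.5 + (8−10.6)²/10.6
   = 0.157 + 0.243 + 0.000 + 0.085 + 0.638
Sum = 1.12

1.12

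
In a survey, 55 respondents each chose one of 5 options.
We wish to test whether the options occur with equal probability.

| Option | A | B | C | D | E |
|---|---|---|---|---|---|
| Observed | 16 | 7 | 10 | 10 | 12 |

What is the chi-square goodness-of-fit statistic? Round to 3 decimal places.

4.000

Under H₀ each category has probability 1/5, so each expected count is 55/5 = 11.
cat         O        E   (O−E)²/E
A          16       11     2.2727
B           7       11     1.4545
C          10       11     0.0909
D          10       11     0.0909
E          12       11     0.0909
Sum = 4.000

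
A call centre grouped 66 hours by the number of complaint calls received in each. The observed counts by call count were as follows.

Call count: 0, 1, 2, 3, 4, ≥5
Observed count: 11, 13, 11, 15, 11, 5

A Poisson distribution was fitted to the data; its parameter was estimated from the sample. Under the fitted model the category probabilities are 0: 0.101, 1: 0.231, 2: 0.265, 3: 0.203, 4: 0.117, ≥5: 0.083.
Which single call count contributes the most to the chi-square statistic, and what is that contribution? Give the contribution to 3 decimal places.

Expected counts E_i = n·p_i: 66×0.101 = 6.666, 66×0.231 = 15.246, 66×0.265 = 17.49, 66×0.203 = 13.398, 66×0.117 = 7.722, 66×0.083 = 5.478.
0: (11 − 6.666)²/6.666 = 18.783556/6.666 = 2.8178
1: (13 − 15.246)²/15.246 = 5.044516/15.246 = 0.3309
2: (11 − 17.49)²/17.49 = 42.1201/17.49 = 2.4082
3: (15 − 13.398)²/13.398 = 2.566404/13.398 = 0.1916
4: (11 − 7.722)²/7.722 = 10.745284/7.722 = 1.3915
≥5: (5 − 5.478)²/5.478 = 0.228484/5.478 = 0.0417
The largest term is for 0: 2.818.

0, 2.818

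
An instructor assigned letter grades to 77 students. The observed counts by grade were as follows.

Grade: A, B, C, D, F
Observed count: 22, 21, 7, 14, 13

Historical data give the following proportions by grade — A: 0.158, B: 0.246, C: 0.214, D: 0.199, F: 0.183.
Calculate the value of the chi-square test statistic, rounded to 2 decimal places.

13.82

Expected counts E_i = n·p_i: 77×0.158 = 12.166, 77×0.246 = 18.942, 77×0.214 = 16.478, 77×0.199 = 15.323, 77×0.183 = 14.091.
cat         O        E   (O−E)²/E
A          22   12.166      7.949
B          21   18.942      0.224
C           7   16.478      5.452
D          14   15.323      0.114
F          13   14.091      0.084
Sum = 13.82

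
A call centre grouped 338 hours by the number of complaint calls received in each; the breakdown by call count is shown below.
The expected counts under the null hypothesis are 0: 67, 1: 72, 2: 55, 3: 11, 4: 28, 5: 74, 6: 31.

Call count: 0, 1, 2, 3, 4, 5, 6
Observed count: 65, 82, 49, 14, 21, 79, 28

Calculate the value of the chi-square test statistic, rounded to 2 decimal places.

5.30

χ² = (65−67)²/67 + (82−72)²/72 + (49−55)²/55 + (14−11)²/11 + (21−28)²/28 + (79−74)²/74 + (28−31)²/31
   = 0.060 + 1.389 + 0.655 + 0.818 + 1.750 + 0.338 + 0.290
Sum = 5.30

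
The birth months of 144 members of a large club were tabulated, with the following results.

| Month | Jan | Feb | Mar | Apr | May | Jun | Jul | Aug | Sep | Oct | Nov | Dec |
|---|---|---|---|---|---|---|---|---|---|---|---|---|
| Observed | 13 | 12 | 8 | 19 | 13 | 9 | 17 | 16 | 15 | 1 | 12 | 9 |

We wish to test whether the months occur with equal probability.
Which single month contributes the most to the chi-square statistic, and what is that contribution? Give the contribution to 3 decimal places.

Oct, 10.083

Expected count for each of the 12 categories: 144/12 = 12.
Jan: (13 − 12)²/12 = 1/12 = 0.0833
Feb: (12 − 12)²/12 = 0/12 = 0.0000
Mar: (8 − 12)²/12 = 16/12 = 1.3333
Apr: (19 − 12)²/12 = 49/12 = 4.0833
May: (13 − 12)²/12 = 1/12 = 0.0833
Jun: (9 − 12)²/12 = 9/12 = 0.7500
Jul: (17 − 12)²/12 = 25/12 = 2.0833
Aug: (16 − 12)²/12 = 16/12 = 1.3333
Sep: (15 − 12)²/12 = 9/12 = 0.7500
Oct: (1 − 12)²/12 = 121/12 = 10.0833
Nov: (12 − 12)²/12 = 0/12 = 0.0000
Dec: (9 − 12)²/12 = 9/12 = 0.7500
The largest term is for Oct: 10.083.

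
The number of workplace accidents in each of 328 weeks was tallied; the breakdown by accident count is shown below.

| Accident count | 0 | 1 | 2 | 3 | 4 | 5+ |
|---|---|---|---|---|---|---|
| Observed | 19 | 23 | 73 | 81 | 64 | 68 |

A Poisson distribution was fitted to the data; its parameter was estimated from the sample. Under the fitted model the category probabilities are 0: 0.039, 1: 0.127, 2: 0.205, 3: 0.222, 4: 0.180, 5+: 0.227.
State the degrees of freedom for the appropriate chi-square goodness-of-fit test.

There are k = 6 categories and 1 parameter estimated from the data, so df = 6 − 1 − 1 = 4.

4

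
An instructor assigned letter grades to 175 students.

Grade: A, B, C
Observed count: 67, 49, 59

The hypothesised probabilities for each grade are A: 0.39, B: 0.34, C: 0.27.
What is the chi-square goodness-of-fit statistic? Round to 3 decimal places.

4.798

Expected counts E_i = n·p_i: 175×0.39 = 68.25, 175×0.34 = 59.5, 175×0.27 = 47.25.
cat         O        E   (O−E)²/E
A          67    68.25     0.0229
B          49     59.5     1.8529
C          59    47.25     2.9220
Sum = 4.798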